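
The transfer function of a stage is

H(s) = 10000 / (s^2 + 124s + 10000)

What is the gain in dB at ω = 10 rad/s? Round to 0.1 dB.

0.0 dB

At s = jω = j10:
quadratic: (j10)² + 124·j10 + 10000 = 9900 + j1240 → |·| ≈ 9977.4, ∠ ≈ 7.14°
|H| = 10000 / 9977.4 ≈ 1.0023
Gain = 20 log₁₀(1.0023) ≈ 0.02 dB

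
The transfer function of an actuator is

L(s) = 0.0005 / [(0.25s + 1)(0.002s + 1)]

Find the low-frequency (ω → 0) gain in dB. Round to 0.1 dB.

-66.0 dB

L(0) = 0.0005 · 1 / 1 = 0.0005
20 log₁₀(0.0005) ≈ -66.02 dB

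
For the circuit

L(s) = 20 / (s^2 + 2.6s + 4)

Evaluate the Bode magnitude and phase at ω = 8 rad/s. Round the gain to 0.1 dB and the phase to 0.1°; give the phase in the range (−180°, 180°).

-10.0 dB, -160.9°

At s = jω = j8:
quadratic: (j8)² + 2.6·j8 + 4 = -60 + j20.8 → |·| ≈ 63.503, ∠ ≈ 160.88°
|L| = 20 / 63.503 ≈ 0.31495
Gain = 20 log₁₀(0.31495) ≈ -10.04 dB
∠L = 0.00° − 160.88° = -160.88°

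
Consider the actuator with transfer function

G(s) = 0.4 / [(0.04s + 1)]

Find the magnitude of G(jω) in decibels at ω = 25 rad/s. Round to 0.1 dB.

-11.0 dB

At ω = 25 rad/s:
pole (1 + j25·0.04) = 1 + j1 → |·| ≈ 1.4142, ∠ ≈ 45.00°
|G| = 0.4 · 1 / (1.4142) ≈ 0.28285
Gain = 20 log₁₀(0.28285) ≈ -10.97 dB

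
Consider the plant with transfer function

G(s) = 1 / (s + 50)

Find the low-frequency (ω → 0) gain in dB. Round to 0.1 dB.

G(0) = 1 / 50 = 0.02
20 log₁₀(0.02) ≈ -33.98 dB

-34.0 dB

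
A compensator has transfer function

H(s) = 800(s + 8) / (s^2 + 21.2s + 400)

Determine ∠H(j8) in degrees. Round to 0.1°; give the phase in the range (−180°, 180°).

18.2°

At s = jω = j8:
zero (s+8): 8 + j8 → |·| = √(8²+8²) = √128 ≈ 11.314, ∠ = arctan(8/8) ≈ 45.00°
quadratic: (j8)² + 21.2·j8 + 400 = 336 + j169.6 → |·| ≈ 376.38, ∠ ≈ 26.78°
∠H = 45.00° − 26.78° = 18.22°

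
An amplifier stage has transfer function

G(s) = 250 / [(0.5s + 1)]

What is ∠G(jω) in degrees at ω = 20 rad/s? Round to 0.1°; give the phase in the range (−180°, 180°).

-84.3°

At ω = 20 rad/s:
pole (1 + j20·0.5) = 1 + j10 → |·| ≈ 10.05, ∠ ≈ 84.29°
∠G = (0°) − (84.29°) = -84.29°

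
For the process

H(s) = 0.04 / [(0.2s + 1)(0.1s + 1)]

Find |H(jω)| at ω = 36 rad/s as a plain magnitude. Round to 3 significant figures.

At ω = 36 rad/s:
pole (1 + j36·0.2) = 1 + j7.2 → |·| ≈ 7.2691, ∠ ≈ 82.09°
pole (1 + j36·0.1) = 1 + j3.6 → |·| ≈ 3.7363, ∠ ≈ 74.48°
|H| = 0.04 · 1 / (7.2691 · 3.7363) ≈ 0.0014728

0.00147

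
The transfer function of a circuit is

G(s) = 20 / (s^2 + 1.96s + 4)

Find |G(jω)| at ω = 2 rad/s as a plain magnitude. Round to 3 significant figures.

At s = jω = j2:
quadratic: (j2)² + 1.96·j2 + 4 = 0 + j3.92 → |·| ≈ 3.92, ∠ ≈ 90.00°
|G| = 20 / 3.92 ≈ 5.102

5.10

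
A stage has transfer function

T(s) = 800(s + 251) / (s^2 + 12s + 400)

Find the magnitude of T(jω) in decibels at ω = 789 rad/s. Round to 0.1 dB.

0.5 dB

At s = jω = j789:
zero (s+251): 251 + j789 → |·| = √(251²+789²) = √685522 ≈ 827.96, ∠ = arctan(789/251) ≈ 72.35°
quadratic: (j789)² + 12·j789 + 400 = -622121 + j9468 → |·| ≈ 6.2219e+05, ∠ ≈ 179.13°
|T| = 800 · 827.96 / 6.2219e+05 ≈ 1.0646
Gain = 20 log₁₀(1.0646) ≈ 0.54 dB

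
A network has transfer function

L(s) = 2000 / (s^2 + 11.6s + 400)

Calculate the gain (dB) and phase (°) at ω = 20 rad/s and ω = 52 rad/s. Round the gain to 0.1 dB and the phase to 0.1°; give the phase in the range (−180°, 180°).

At s = jω = j20:
quadratic: (j20)² + 11.6·j20 + 400 = 0 + j232 → |·| ≈ 232, ∠ ≈ 90.00°
|L| = 2000 / 232 ≈ 8.6207
Gain = 20 log₁₀(8.6207) ≈ 18.71 dB
∠L = 0.00° − 90.00° = -90.00°

At s = jω = j52:
quadratic: (j52)² + 11.6·j52 + 400 = -2304 + j603.2 → |·| ≈ 2381.7, ∠ ≈ 165.33°
|L| = 2000 / 2381.7 ≈ 0.83974
Gain = 20 log₁₀(0.83974) ≈ -1.52 dB
∠L = 0.00° − 165.33° = -165.33°

ω = 20: 18.7 dB, -90.0°; ω = 52: -1.5 dB, -165.3°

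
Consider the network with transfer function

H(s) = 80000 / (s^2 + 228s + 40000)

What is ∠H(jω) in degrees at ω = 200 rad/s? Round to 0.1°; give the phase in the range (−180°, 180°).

-90.0°

At s = jω = j200:
quadratic: (j200)² + 228·j200 + 40000 = 0 + j45600 → |·| ≈ 45600, ∠ ≈ 90.00°
∠H = 0.00° − 90.00° = -90.00°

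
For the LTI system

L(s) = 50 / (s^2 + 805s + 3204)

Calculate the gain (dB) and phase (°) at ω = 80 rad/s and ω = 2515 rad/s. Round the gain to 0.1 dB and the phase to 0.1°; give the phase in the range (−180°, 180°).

ω = 80: -62.2 dB, -92.8°; ω = 2515: -102.5 dB, -162.2°

Substitute s = j80:
Numerator: 50 = 50 + j0
Denominator: (j80)^2 + 805(j80) + 3204 = -3196 + j64400
|N| = √(50² + 0²) ≈ 50, ∠N ≈ 0.00°
|D| = √(3196² + 64400²) ≈ 64479, ∠D ≈ 92.84°
|L| = 50 / 64479 ≈ 0.00077545
Gain = 20 log₁₀(0.00077545) ≈ -62.21 dB
∠L = 0.00° − 92.84° = -92.84°

Substitute s = j2515:
Numerator: 50 = 50 + j0
Denominator: (j2515)^2 + 805(j2515) + 3204 = -6322021 + j2024575
|N| = √(50² + 0²) ≈ 50, ∠N ≈ 0.00°
|D| = √(6322021² + 2024575²) ≈ 6.6383e+06, ∠D ≈ 162.24°
|L| = 50 / 6.6383e+06 ≈ 7.532e-06
Gain = 20 log₁₀(7.532e-06) ≈ -102.46 dB
∠L = 0.00° − 162.24° = -162.24°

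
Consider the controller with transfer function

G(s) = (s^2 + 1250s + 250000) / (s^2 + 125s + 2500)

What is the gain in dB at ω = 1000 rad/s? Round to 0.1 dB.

Substitute s = j1000:
Numerator: (j1000)^2 + 1250(j1000) + 250000 = -750000 + j1250000
Denominator: (j1000)^2 + 125(j1000) + 2500 = -997500 + j125000
|N| = √(750000² + 1250000²) ≈ 1.4577e+06, ∠N ≈ 120.96°
|D| = √(997500² + 125000²) ≈ 1.0053e+06, ∠D ≈ 172.86°
|G| = 1.4577e+06 / 1.0053e+06 ≈ 1.45
Gain = 20 log₁₀(1.45) ≈ 3.23 dB

3.2 dB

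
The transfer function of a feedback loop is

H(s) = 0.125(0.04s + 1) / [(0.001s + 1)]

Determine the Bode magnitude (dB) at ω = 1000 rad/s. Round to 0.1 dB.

11.0 dB

At ω = 1000 rad/s:
zero (1 + j1000·0.04) = 1 + j40 → |·| ≈ 40.012, ∠ ≈ 88.57°
pole (1 + j1000·0.001) = 1 + j1 → |·| ≈ 1.4142, ∠ ≈ 45.00°
|H| = 0.125 · 40.012 / (1.4142) ≈ 3.5366
Gain = 20 log₁₀(3.5366) ≈ 10.97 dB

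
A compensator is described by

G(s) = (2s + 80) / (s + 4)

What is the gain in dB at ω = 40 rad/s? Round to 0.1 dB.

9.0 dB

Substitute s = j40:
Numerator: 2(j40) + 80 = 80 + j80
Denominator: (j40) + 4 = 4 + j40
|N| = √(80² + 80²) ≈ 113.14, ∠N ≈ 45.00°
|D| = √(4² + 40²) ≈ 40.2, ∠D ≈ 84.29°
|G| = 113.14 / 40.2 ≈ 2.8144
Gain = 20 log₁₀(2.8144) ≈ 8.99 dB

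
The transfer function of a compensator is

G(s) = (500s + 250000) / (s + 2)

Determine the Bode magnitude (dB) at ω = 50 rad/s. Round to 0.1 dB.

74.0 dB

Substitute s = j50:
Numerator: 500(j50) + 250000 = 250000 + j25000
Denominator: (j50) + 2 = 2 + j50
|N| = √(250000² + 25000²) ≈ 2.5125e+05, ∠N ≈ 5.71°
|D| = √(2² + 50²) ≈ 50.04, ∠D ≈ 87.71°
|G| = 2.5125e+05 / 50.04 ≈ 5021
Gain = 20 log₁₀(5021) ≈ 74.02 dB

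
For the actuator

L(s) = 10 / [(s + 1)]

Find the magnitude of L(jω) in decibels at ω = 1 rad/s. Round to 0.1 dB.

At ω = 1 rad/s:
pole (1 + j1·1) = 1 + j1 → |·| ≈ 1.4142, ∠ ≈ 45.00°
|L| = 10 · 1 / (1.4142) ≈ 7.0711
Gain = 20 log₁₀(7.0711) ≈ 16.99 dB

17.0 dB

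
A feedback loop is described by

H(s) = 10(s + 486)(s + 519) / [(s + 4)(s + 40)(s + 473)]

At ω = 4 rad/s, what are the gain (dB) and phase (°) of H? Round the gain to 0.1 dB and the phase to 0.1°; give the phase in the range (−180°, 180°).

27.4 dB, -50.3°

At s = jω = j4:
zero (s+486): 486 + j4 → |·| = √(486²+4²) = √236212 ≈ 486.02, ∠ = arctan(4/486) ≈ 0.47°
zero (s+519): 519 + j4 → |·| = √(519²+4²) = √269377 ≈ 519.02, ∠ = arctan(4/519) ≈ 0.44°
pole (s+4): 4 + j4 → |·| = √(4²+4²) = √32 ≈ 5.6569, ∠ = arctan(4/4) ≈ 45.00°
pole (s+40): 40 + j4 → |·| = √(40²+4²) = √1616 ≈ 40.2, ∠ = arctan(4/40) ≈ 5.71°
pole (s+473): 473 + j4 → |·| = √(473²+4²) = √223745 ≈ 473.02, ∠ = arctan(4/473) ≈ 0.48°
|H| = 10 · 2.5225e+05 / 1.0757e+05 ≈ 23.45
Gain = 20 log₁₀(23.45) ≈ 27.40 dB
∠H = 0.91° − 51.19° = -50.28°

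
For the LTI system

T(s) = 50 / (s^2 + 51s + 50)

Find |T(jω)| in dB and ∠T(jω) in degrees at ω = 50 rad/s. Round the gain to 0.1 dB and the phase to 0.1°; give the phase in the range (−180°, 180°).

-37.0 dB, -133.9°

Substitute s = j50:
Numerator: 50 = 50 + j0
Denominator: (j50)^2 + 51(j50) + 50 = -2450 + j2550
|N| = √(50² + 0²) ≈ 50, ∠N ≈ 0.00°
|D| = √(2450² + 2550²) ≈ 3536.2, ∠D ≈ 133.85°
|T| = 50 / 3536.2 ≈ 0.014139
Gain = 20 log₁₀(0.014139) ≈ -36.99 dB
∠T = 0.00° − 133.85° = -133.85°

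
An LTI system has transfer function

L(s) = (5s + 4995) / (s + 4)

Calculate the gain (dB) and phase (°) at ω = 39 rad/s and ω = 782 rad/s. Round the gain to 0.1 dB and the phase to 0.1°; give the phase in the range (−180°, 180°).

Substitute s = j39:
Numerator: 5(j39) + 4995 = 4995 + j195
Denominator: (j39) + 4 = 4 + j39
|N| = √(4995² + 195²) ≈ 4998.8, ∠N ≈ 2.24°
|D| = √(4² + 39²) ≈ 39.205, ∠D ≈ 84.14°
|L| = 4998.8 / 39.205 ≈ 127.5
Gain = 20 log₁₀(127.5) ≈ 42.11 dB
∠L = 2.24° − 84.14° = -81.90°

Substitute s = j782:
Numerator: 5(j782) + 4995 = 4995 + j3910
Denominator: (j782) + 4 = 4 + j782
|N| = √(4995² + 3910²) ≈ 6343.4, ∠N ≈ 38.05°
|D| = √(4² + 782²) ≈ 782.01, ∠D ≈ 89.71°
|L| = 6343.4 / 782.01 ≈ 8.1117
Gain = 20 log₁₀(8.1117) ≈ 18.18 dB
∠L = 38.05° − 89.71° = -51.66°

ω = 39: 42.1 dB, -81.9°; ω = 782: 18.2 dB, -51.7°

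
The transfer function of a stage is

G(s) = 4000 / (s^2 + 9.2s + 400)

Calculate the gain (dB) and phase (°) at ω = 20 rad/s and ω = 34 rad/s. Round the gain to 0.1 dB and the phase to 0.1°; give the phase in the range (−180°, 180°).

At s = jω = j20:
quadratic: (j20)² + 9.2·j20 + 400 = 0 + j184 → |·| ≈ 184, ∠ ≈ 90.00°
|G| = 4000 / 184 ≈ 21.739
Gain = 20 log₁₀(21.739) ≈ 26.74 dB
∠G = 0.00° − 90.00° = -90.00°

At s = jω = j34:
quadratic: (j34)² + 9.2·j34 + 400 = -756 + j312.8 → |·| ≈ 818.16, ∠ ≈ 157.52°
|G| = 4000 / 818.16 ≈ 4.889
Gain = 20 log₁₀(4.889) ≈ 13.78 dB
∠G = 0.00° − 157.52° = -157.52°

ω = 20: 26.7 dB, -90.0°; ω = 34: 13.8 dB, -157.5°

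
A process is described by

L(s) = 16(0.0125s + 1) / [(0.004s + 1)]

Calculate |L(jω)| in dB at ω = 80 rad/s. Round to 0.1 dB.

At ω = 80 rad/s:
zero (1 + j80·0.0125) = 1 + j1 → |·| ≈ 1.4142, ∠ ≈ 45.00°
pole (1 + j80·0.004) = 1 + j0.32 → |·| ≈ 1.05, ∠ ≈ 17.74°
|L| = 16 · 1.4142 / (1.05) ≈ 21.55
Gain = 20 log₁₀(21.55) ≈ 26.67 dB

26.7 dB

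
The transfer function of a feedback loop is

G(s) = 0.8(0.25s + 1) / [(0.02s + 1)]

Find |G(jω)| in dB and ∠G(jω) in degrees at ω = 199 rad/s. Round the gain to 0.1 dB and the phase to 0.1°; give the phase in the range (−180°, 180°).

At ω = 199 rad/s:
zero (1 + j199·0.25) = 1 + j49.75 → |·| ≈ 49.76, ∠ ≈ 88.85°
pole (1 + j199·0.02) = 1 + j3.98 → |·| ≈ 4.1037, ∠ ≈ 75.90°
|G| = 0.8 · 49.76 / (4.1037) ≈ 9.7005
Gain = 20 log₁₀(9.7005) ≈ 19.74 dB
∠G = (88.85°) − (75.90°) = 12.95°

19.7 dB, 13.0°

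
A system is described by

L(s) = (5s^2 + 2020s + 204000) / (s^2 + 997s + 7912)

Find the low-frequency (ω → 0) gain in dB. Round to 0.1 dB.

28.2 dB

L(0) = 204000 / 7912 ≈ 25.784
20 log₁₀(25.784) ≈ 28.23 dB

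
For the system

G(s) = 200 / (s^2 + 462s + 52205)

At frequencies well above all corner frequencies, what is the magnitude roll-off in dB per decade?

Each pole contributes −20 dB/decade at high frequency; each zero contributes +20 dB/decade.
Net: 0 zero(s) − 2 pole(s) → -40 dB/decade.

-40 dB/decade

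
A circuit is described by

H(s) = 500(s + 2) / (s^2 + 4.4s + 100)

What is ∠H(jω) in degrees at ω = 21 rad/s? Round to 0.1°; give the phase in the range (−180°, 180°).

-80.3°

At s = jω = j21:
zero (s+2): 2 + j21 → |·| = √(2²+21²) = √445 ≈ 21.095, ∠ = arctan(21/2) ≈ 84.56°
quadratic: (j21)² + 4.4·j21 + 100 = -341 + j92.4 → |·| ≈ 353.3, ∠ ≈ 164.84°
∠H = 84.56° − 164.84° = -80.28°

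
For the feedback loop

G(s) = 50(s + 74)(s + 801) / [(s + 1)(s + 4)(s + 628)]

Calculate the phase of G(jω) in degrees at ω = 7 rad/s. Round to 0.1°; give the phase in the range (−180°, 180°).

-136.9°

At s = jω = j7:
zero (s+74): 74 + j7 → |·| = √(74²+7²) = √5525 ≈ 74.33, ∠ = arctan(7/74) ≈ 5.40°
zero (s+801): 801 + j7 → |·| = √(801²+7²) = √641650 ≈ 801.03, ∠ = arctan(7/801) ≈ 0.50°
pole (s+1): 1 + j7 → |·| = √(1²+7²) = √50 ≈ 7.0711, ∠ = arctan(7/1) ≈ 81.87°
pole (s+4): 4 + j7 → |·| = √(4²+7²) = √65 ≈ 8.0623, ∠ = arctan(7/4) ≈ 60.26°
pole (s+628): 628 + j7 → |·| = √(628²+7²) = √394433 ≈ 628.04, ∠ = arctan(7/628) ≈ 0.64°
∠G = 5.90° − 142.77° = -136.87°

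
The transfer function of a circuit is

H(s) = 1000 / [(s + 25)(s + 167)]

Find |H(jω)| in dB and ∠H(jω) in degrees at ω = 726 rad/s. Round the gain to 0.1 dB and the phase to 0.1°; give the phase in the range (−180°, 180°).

At s = jω = j726:
pole (s+25): 25 + j726 → |·| = √(25²+726²) = √527701 ≈ 726.43, ∠ = arctan(726/25) ≈ 88.03°
pole (s+167): 167 + j726 → |·| = √(167²+726²) = √554965 ≈ 744.96, ∠ = arctan(726/167) ≈ 77.05°
|H| = 1000 / 5.4116e+05 ≈ 0.0018479
Gain = 20 log₁₀(0.0018479) ≈ -54.67 dB
∠H = 0.00° − 165.08° = -165.08°

-54.7 dB, -165.1°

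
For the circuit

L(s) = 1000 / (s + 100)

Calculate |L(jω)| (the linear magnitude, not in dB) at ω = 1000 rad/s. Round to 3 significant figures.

0.995

At s = jω = j1000:
pole (s+100): 100 + j1000 → |·| = √(100²+1000²) = √1010000 ≈ 1005, ∠ = arctan(1000/100) ≈ 84.29°
|L| = 1000 / 1005 ≈ 0.99502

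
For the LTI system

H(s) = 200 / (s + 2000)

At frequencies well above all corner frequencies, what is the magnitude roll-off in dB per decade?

Each pole contributes −20 dB/decade at high frequency; each zero contributes +20 dB/decade.
Net: 0 zero(s) − 1 pole(s) → -20 dB/decade.

-20 dB/decade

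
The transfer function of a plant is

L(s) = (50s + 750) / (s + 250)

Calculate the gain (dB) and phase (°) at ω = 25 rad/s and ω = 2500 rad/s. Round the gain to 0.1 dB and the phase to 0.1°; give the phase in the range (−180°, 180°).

ω = 25: 15.3 dB, 53.3°; ω = 2500: 33.9 dB, 5.4°

Substitute s = j25:
Numerator: 50(j25) + 750 = 750 + j1250
Denominator: (j25) + 250 = 250 + j25
|N| = √(750² + 1250²) ≈ 1457.7, ∠N ≈ 59.04°
|D| = √(250² + 25²) ≈ 251.25, ∠D ≈ 5.71°
|L| = 1457.7 / 251.25 ≈ 5.8018
Gain = 20 log₁₀(5.8018) ≈ 15.27 dB
∠L = 59.04° − 5.71° = 53.33°

Substitute s = j2500:
Numerator: 50(j2500) + 750 = 750 + j125000
Denominator: (j2500) + 250 = 250 + j2500
|N| = √(750² + 125000²) ≈ 1.25e+05, ∠N ≈ 89.66°
|D| = √(250² + 2500²) ≈ 2512.5, ∠D ≈ 84.29°
|L| = 1.25e+05 / 2512.5 ≈ 49.751
Gain = 20 log₁₀(49.751) ≈ 33.94 dB
∠L = 89.66° − 84.29° = 5.37°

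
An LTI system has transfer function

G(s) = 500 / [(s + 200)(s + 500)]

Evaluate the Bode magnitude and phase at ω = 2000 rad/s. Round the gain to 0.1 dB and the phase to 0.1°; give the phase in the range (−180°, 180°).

At s = jω = j2000:
pole (s+200): 200 + j2000 → |·| = √(200²+2000²) = √4040000 ≈ 2010, ∠ = arctan(2000/200) ≈ 84.29°
pole (s+500): 500 + j2000 → |·| = √(500²+2000²) = √4250000 ≈ 2061.6, ∠ = arctan(2000/500) ≈ 75.96°
|G| = 500 / 4.1438e+06 ≈ 0.00012066
Gain = 20 log₁₀(0.00012066) ≈ -78.37 dB
∠G = 0.00° − 160.25° = -160.25°

-78.4 dB, -160.3°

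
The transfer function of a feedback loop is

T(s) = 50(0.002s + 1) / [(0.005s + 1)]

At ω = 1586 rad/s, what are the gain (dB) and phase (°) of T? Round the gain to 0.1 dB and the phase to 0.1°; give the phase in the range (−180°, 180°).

26.4 dB, -10.3°

At ω = 1586 rad/s:
zero (1 + j1586·0.002) = 1 + j3.172 → |·| ≈ 3.3259, ∠ ≈ 72.50°
pole (1 + j1586·0.005) = 1 + j7.93 → |·| ≈ 7.9928, ∠ ≈ 82.81°
|T| = 50 · 3.3259 / (7.9928) ≈ 20.806
Gain = 20 log₁₀(20.806) ≈ 26.36 dB
∠T = (72.50°) − (82.81°) = -10.31°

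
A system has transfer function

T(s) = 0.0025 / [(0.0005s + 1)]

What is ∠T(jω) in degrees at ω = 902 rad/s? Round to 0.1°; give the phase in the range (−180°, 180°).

At ω = 902 rad/s:
pole (1 + j902·0.0005) = 1 + j0.451 → |·| ≈ 1.097, ∠ ≈ 24.28°
∠T = (0°) − (24.28°) = -24.28°

-24.3°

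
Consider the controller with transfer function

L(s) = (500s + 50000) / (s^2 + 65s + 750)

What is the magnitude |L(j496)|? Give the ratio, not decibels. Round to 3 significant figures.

Substitute s = j496:
Numerator: 500(j496) + 50000 = 50000 + j248000
Denominator: (j496)^2 + 65(j496) + 750 = -245266 + j32240
|N| = √(50000² + 248000²) ≈ 2.5299e+05, ∠N ≈ 78.60°
|D| = √(245266² + 32240²) ≈ 2.4738e+05, ∠D ≈ 172.51°
|L| = 2.5299e+05 / 2.4738e+05 ≈ 1.0227

1.02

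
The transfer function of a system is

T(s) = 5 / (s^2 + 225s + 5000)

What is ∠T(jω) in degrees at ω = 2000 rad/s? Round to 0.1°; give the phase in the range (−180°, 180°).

Substitute s = j2000:
Numerator: 5 = 5 + j0
Denominator: (j2000)^2 + 225(j2000) + 5000 = -3995000 + j450000
|N| = √(5² + 0²) ≈ 5, ∠N ≈ 0.00°
|D| = √(3995000² + 450000²) ≈ 4.0203e+06, ∠D ≈ 173.57°
∠T = 0.00° − 173.57° = -173.57°

-173.6°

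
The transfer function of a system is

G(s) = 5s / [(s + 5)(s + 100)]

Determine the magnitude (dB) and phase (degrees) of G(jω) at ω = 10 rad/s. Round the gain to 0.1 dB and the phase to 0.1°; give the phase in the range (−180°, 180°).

At s = jω = j10:
zero at origin: s = j10 → |·| = 10, ∠ = 90.00°
pole (s+5): 5 + j10 → |·| = √(5²+10²) = √125 ≈ 11.18, ∠ = arctan(10/5) ≈ 63.43°
pole (s+100): 100 + j10 → |·| = √(100²+10²) = √10100 ≈ 100.5, ∠ = arctan(10/100) ≈ 5.71°
|G| = 5 · 10 / 1123.6 ≈ 0.0445
Gain = 20 log₁₀(0.0445) ≈ -27.03 dB
∠G = 90.00° − 69.14° = 20.86°

-27.0 dB, 20.9°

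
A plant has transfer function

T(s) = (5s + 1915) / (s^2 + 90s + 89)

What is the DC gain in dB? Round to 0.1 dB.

T(0) = 1915 / 89 ≈ 21.517
20 log₁₀(21.517) ≈ 26.66 dB

26.7 dB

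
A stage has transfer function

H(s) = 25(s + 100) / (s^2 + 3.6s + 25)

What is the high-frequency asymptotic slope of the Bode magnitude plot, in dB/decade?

Each pole contributes −20 dB/decade at high frequency; each zero contributes +20 dB/decade.
Net: 1 zero(s) − 2 pole(s) → -20 dB/decade.

-20 dB/decade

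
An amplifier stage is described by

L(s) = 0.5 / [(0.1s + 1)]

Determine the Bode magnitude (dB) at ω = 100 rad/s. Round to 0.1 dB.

-26.1 dB

At ω = 100 rad/s:
pole (1 + j100·0.1) = 1 + j10 → |·| ≈ 10.05, ∠ ≈ 84.29°
|L| = 0.5 · 1 / (10.05) ≈ 0.049751
Gain = 20 log₁₀(0.049751) ≈ -26.06 dB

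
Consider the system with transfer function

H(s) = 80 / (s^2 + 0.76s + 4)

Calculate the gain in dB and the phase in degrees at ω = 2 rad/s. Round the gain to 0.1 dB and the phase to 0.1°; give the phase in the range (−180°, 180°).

At s = jω = j2:
quadratic: (j2)² + 0.76·j2 + 4 = 0 + j1.52 → |·| ≈ 1.52, ∠ ≈ 90.00°
|H| = 80 / 1.52 ≈ 52.632
Gain = 20 log₁₀(52.632) ≈ 34.42 dB
∠H = 0.00° − 90.00° = -90.00°

34.4 dB, -90.0°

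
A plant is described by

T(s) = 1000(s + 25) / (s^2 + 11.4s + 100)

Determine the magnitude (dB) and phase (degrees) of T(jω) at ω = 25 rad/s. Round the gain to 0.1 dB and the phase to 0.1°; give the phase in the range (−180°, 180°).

At s = jω = j25:
zero (s+25): 25 + j25 → |·| = √(25²+25²) = √1250 ≈ 35.355, ∠ = arctan(25/25) ≈ 45.00°
quadratic: (j25)² + 11.4·j25 + 100 = -525 + j285 → |·| ≈ 597.37, ∠ ≈ 151.50°
|T| = 1000 · 35.355 / 597.37 ≈ 59.184
Gain = 20 log₁₀(59.184) ≈ 35.44 dB
∠T = 45.00° − 151.50° = -106.50°

35.4 dB, -106.5°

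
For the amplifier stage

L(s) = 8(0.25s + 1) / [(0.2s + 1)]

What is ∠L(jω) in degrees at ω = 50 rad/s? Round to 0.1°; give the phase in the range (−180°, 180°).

1.1°

At ω = 50 rad/s:
zero (1 + j50·0.25) = 1 + j12.5 → |·| ≈ 12.54, ∠ ≈ 85.43°
pole (1 + j50·0.2) = 1 + j10 → |·| ≈ 10.05, ∠ ≈ 84.29°
∠L = (85.43°) − (84.29°) = 1.14°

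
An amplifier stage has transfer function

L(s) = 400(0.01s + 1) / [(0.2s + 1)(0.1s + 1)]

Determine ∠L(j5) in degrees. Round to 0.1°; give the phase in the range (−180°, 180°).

-68.7°

At ω = 5 rad/s:
zero (1 + j5·0.01) = 1 + j0.05 → |·| ≈ 1.0012, ∠ ≈ 2.86°
pole (1 + j5·0.2) = 1 + j1 → |·| ≈ 1.4142, ∠ ≈ 45.00°
pole (1 + j5·0.1) = 1 + j0.5 → |·| ≈ 1.118, ∠ ≈ 26.57°
∠L = (2.86°) − (45.00° + 26.57°) = -68.71°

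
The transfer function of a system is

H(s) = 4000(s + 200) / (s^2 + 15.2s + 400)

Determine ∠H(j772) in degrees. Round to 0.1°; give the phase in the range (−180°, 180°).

At s = jω = j772:
zero (s+200): 200 + j772 → |·| = √(200²+772²) = √635984 ≈ 797.49, ∠ = arctan(772/200) ≈ 75.48°
quadratic: (j772)² + 15.2·j772 + 400 = -595584 + j11734.4 → |·| ≈ 5.957e+05, ∠ ≈ 178.87°
∠H = 75.48° − 178.87° = -103.39°

-103.4°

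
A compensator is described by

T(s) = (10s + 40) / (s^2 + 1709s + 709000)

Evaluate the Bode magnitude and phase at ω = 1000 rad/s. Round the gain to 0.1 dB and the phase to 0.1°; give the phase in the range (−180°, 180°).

-44.8 dB, -9.9°

Substitute s = j1000:
Numerator: 10(j1000) + 40 = 40 + j10000
Denominator: (j1000)^2 + 1709(j1000) + 709000 = -291000 + j1709000
|N| = √(40² + 10000²) ≈ 10000, ∠N ≈ 89.77°
|D| = √(291000² + 1709000²) ≈ 1.7336e+06, ∠D ≈ 99.66°
|T| = 10000 / 1.7336e+06 ≈ 0.0057683
Gain = 20 log₁₀(0.0057683) ≈ -44.78 dB
∠T = 89.77° − 99.66° = -9.89°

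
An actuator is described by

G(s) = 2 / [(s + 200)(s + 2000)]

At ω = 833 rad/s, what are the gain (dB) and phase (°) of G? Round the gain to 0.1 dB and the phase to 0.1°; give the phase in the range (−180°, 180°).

-119.4 dB, -99.1°

At s = jω = j833:
pole (s+200): 200 + j833 → |·| = √(200²+833²) = √733889 ≈ 856.67, ∠ = arctan(833/200) ≈ 76.50°
pole (s+2000): 2000 + j833 → |·| = √(2000²+833²) = √4693889 ≈ 2166.5, ∠ = arctan(833/2000) ≈ 22.61°
|G| = 2 / 1.856e+06 ≈ 1.0776e-06
Gain = 20 log₁₀(1.0776e-06) ≈ -119.35 dB
∠G = 0.00° − 99.11° = -99.11°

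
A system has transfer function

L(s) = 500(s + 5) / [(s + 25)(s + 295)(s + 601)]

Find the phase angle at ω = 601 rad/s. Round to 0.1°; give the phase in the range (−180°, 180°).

-107.0°

At s = jω = j601:
zero (s+5): 5 + j601 → |·| = √(5²+601²) = √361226 ≈ 601.02, ∠ = arctan(601/5) ≈ 89.52°
pole (s+25): 25 + j601 → |·| = √(25²+601²) = √361826 ≈ 601.52, ∠ = arctan(601/25) ≈ 87.62°
pole (s+295): 295 + j601 → |·| = √(295²+601²) = √448226 ≈ 669.5, ∠ = arctan(601/295) ≈ 63.86°
pole (s+601): 601 + j601 → |·| = √(601²+601²) = √722402 ≈ 849.94, ∠ = arctan(601/601) ≈ 45.00°
∠L = 89.52° − 196.48° = -106.96°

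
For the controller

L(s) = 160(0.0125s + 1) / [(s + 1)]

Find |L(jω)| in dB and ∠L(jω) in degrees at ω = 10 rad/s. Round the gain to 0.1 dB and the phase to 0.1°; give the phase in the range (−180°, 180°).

24.1 dB, -77.2°

At ω = 10 rad/s:
zero (1 + j10·0.0125) = 1 + j0.125 → |·| ≈ 1.0078, ∠ ≈ 7.13°
pole (1 + j10·1) = 1 + j10 → |·| ≈ 10.05, ∠ ≈ 84.29°
|L| = 160 · 1.0078 / (10.05) ≈ 16.045
Gain = 20 log₁₀(16.045) ≈ 24.11 dB
∠L = (7.13°) − (84.29°) = -77.16°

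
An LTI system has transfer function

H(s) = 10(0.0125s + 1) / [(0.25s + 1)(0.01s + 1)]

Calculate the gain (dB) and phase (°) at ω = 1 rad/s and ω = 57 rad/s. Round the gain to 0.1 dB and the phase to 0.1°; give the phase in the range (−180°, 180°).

ω = 1: 19.7 dB, -13.9°; ω = 57: -2.5 dB, -80.2°

At ω = 1 rad/s:
zero (1 + j1·0.0125) = 1 + j0.0125 → |·| ≈ 1.0001, ∠ ≈ 0.72°
pole (1 + j1·0.25) = 1 + j0.25 → |·| ≈ 1.0308, ∠ ≈ 14.04°
pole (1 + j1·0.01) = 1 + j0.01 → |·| ≈ 1, ∠ ≈ 0.57°
|H| = 10 · 1.0001 / (1.0308 · 1) ≈ 9.7022
Gain = 20 log₁₀(9.7022) ≈ 19.74 dB
∠H = (0.72°) − (14.04° + 0.57°) = -13.89°

At ω = 57 rad/s:
zero (1 + j57·0.0125) = 1 + j0.7125 → |·| ≈ 1.2279, ∠ ≈ 35.47°
pole (1 + j57·0.25) = 1 + j14.25 → |·| ≈ 14.285, ∠ ≈ 85.99°
pole (1 + j57·0.01) = 1 + j0.57 → |·| ≈ 1.151, ∠ ≈ 29.68°
|H| = 10 · 1.2279 / (14.285 · 1.151) ≈ 0.74681
Gain = 20 log₁₀(0.74681) ≈ -2.54 dB
∠H = (35.47°) − (85.99° + 29.68°) = -80.20°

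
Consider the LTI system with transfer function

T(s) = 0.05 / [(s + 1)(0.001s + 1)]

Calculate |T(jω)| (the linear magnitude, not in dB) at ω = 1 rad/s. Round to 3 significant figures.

At ω = 1 rad/s:
pole (1 + j1·1) = 1 + j1 → |·| ≈ 1.4142, ∠ ≈ 45.00°
pole (1 + j1·0.001) = 1 + j0.001 → |·| ≈ 1, ∠ ≈ 0.06°
|T| = 0.05 · 1 / (1.4142 · 1) ≈ 0.035356

0.0354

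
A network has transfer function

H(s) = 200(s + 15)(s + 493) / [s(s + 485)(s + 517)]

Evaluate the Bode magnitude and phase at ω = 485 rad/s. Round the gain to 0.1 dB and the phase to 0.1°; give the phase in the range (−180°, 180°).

At s = jω = j485:
zero (s+15): 15 + j485 → |·| = √(15²+485²) = √235450 ≈ 485.23, ∠ = arctan(485/15) ≈ 88.23°
zero (s+493): 493 + j485 → |·| = √(493²+485²) = √478274 ≈ 691.57, ∠ = arctan(485/493) ≈ 44.53°
pole (s+485): 485 + j485 → |·| = √(485²+485²) = √470450 ≈ 685.89, ∠ = arctan(485/485) ≈ 45.00°
pole (s+517): 517 + j485 → |·| = √(517²+485²) = √502514 ≈ 708.88, ∠ = arctan(485/517) ≈ 43.17°
pole at origin: |s| = 485, ∠ = 90.00° (in denominator)
|H| = 200 · 3.3557e+05 / 2.3581e+08 ≈ 0.28461
Gain = 20 log₁₀(0.28461) ≈ -10.91 dB
∠H = 132.76° − 178.17° = -45.41°

-10.9 dB, -45.4°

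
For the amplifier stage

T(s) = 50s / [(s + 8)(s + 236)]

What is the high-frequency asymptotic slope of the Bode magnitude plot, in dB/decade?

-20 dB/decade

Each pole contributes −20 dB/decade at high frequency; each zero contributes +20 dB/decade.
Net: 1 zero(s) − 2 pole(s) → -20 dB/decade.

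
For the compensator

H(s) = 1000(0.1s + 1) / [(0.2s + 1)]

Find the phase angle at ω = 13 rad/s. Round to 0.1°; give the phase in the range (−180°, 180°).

-16.5°

At ω = 13 rad/s:
zero (1 + j13·0.1) = 1 + j1.3 → |·| ≈ 1.6401, ∠ ≈ 52.43°
pole (1 + j13·0.2) = 1 + j2.6 → |·| ≈ 2.7857, ∠ ≈ 68.96°
∠H = (52.43°) − (68.96°) = -16.53°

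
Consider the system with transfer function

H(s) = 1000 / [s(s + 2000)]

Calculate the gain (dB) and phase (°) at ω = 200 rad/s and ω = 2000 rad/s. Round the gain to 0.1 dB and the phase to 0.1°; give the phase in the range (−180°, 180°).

ω = 200: -52.1 dB, -95.7°; ω = 2000: -75.1 dB, -135.0°

At s = jω = j200:
pole (s+2000): 2000 + j200 → |·| = √(2000²+200²) = √4040000 ≈ 2010, ∠ = arctan(200/2000) ≈ 5.71°
pole at origin: |s| = 200, ∠ = 90.00° (in denominator)
|H| = 1000 / 4.02e+05 ≈ 0.0024876
Gain = 20 log₁₀(0.0024876) ≈ -52.08 dB
∠H = 0.00° − 95.71° = -95.71°

At s = jω = j2000:
pole (s+2000): 2000 + j2000 → |·| = √(2000²+2000²) = √8000000 ≈ 2828.4, ∠ = arctan(2000/2000) ≈ 45.00°
pole at origin: |s| = 2000, ∠ = 90.00° (in denominator)
|H| = 1000 / 5.6568e+06 ≈ 0.00017678
Gain = 20 log₁₀(0.00017678) ≈ -75.05 dB
∠H = 0.00° − 135.00° = -135.00°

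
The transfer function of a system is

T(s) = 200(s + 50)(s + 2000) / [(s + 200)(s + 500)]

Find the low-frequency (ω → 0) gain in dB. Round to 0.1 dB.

46.0 dB

T(0) = 200·50·2000 / (200·500) = 200
20 log₁₀(200) ≈ 46.02 dB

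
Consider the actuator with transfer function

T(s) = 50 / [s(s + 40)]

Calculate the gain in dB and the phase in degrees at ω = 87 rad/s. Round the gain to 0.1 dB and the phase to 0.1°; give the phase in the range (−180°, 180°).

-44.4 dB, -155.3°

At s = jω = j87:
pole (s+40): 40 + j87 → |·| = √(40²+87²) = √9169 ≈ 95.755, ∠ = arctan(87/40) ≈ 65.31°
pole at origin: |s| = 87, ∠ = 90.00° (in denominator)
|T| = 50 / 8330.7 ≈ 0.0060019
Gain = 20 log₁₀(0.0060019) ≈ -44.43 dB
∠T = 0.00° − 155.31° = -155.31°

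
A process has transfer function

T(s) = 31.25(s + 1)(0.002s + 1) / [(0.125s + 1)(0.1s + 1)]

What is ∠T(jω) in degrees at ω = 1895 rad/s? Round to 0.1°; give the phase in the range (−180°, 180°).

-14.3°

At ω = 1895 rad/s:
zero (1 + j1895·1) = 1 + j1895 → |·| ≈ 1895, ∠ ≈ 89.97°
zero (1 + j1895·0.002) = 1 + j3.79 → |·| ≈ 3.9197, ∠ ≈ 75.22°
pole (1 + j1895·0.125) = 1 + j236.875 → |·| ≈ 236.88, ∠ ≈ 89.76°
pole (1 + j1895·0.1) = 1 + j189.5 → |·| ≈ 189.5, ∠ ≈ 89.70°
∠T = (89.97° + 75.22°) − (89.76° + 89.70°) = -14.27°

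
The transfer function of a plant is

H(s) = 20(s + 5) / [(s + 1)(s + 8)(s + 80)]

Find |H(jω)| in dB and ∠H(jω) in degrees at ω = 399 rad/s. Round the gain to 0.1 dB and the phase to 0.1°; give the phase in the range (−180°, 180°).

-78.2 dB, -168.1°

At s = jω = j399:
zero (s+5): 5 + j399 → |·| = √(5²+399²) = √159226 ≈ 399.03, ∠ = arctan(399/5) ≈ 89.28°
pole (s+1): 1 + j399 → |·| = √(1²+399²) = √159202 ≈ 399, ∠ = arctan(399/1) ≈ 89.86°
pole (s+8): 8 + j399 → |·| = √(8²+399²) = √159265 ≈ 399.08, ∠ = arctan(399/8) ≈ 88.85°
pole (s+80): 80 + j399 → |·| = √(80²+399²) = √165601 ≈ 406.94, ∠ = arctan(399/80) ≈ 78.66°
|H| = 20 · 399.03 / 6.4798e+07 ≈ 0.00012316
Gain = 20 log₁₀(0.00012316) ≈ -78.19 dB
∠H = 89.28° − 257.37° = -168.09°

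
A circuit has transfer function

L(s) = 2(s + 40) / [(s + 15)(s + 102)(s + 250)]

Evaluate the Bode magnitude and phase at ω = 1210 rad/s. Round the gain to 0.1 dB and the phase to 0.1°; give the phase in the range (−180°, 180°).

At s = jω = j1210:
zero (s+40): 40 + j1210 → |·| = √(40²+1210²) = √1465700 ≈ 1210.7, ∠ = arctan(1210/40) ≈ 88.11°
pole (s+15): 15 + j1210 → |·| = √(15²+1210²) = √1464325 ≈ 1210.1, ∠ = arctan(1210/15) ≈ 89.29°
pole (s+102): 102 + j1210 → |·| = √(102²+1210²) = √1474504 ≈ 1214.3, ∠ = arctan(1210/102) ≈ 85.18°
pole (s+250): 250 + j1210 → |·| = √(250²+1210²) = √1526600 ≈ 1235.6, ∠ = arctan(1210/250) ≈ 78.33°
|L| = 2 · 1210.7 / 1.8156e+09 ≈ 1.3337e-06
Gain = 20 log₁₀(1.3337e-06) ≈ -117.50 dB
∠L = 88.11° − 252.80° = -164.69°

-117.5 dB, -164.7°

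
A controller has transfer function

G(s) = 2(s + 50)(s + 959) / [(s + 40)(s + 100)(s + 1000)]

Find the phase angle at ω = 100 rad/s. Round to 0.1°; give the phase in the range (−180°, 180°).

At s = jω = j100:
zero (s+50): 50 + j100 → |·| = √(50²+100²) = √12500 ≈ 111.8, ∠ = arctan(100/50) ≈ 63.43°
zero (s+959): 959 + j100 → |·| = √(959²+100²) = √929681 ≈ 964.2, ∠ = arctan(100/959) ≈ 5.95°
pole (s+40): 40 + j100 → |·| = √(40²+100²) = √11600 ≈ 107.7, ∠ = arctan(100/40) ≈ 68.20°
pole (s+100): 100 + j100 → |·| = √(100²+100²) = √20000 ≈ 141.42, ∠ = arctan(100/100) ≈ 45.00°
pole (s+1000): 1000 + j100 → |·| = √(1000²+100²) = √1010000 ≈ 1005, ∠ = arctan(100/1000) ≈ 5.71°
∠G = 69.38° − 118.91° = -49.53°

-49.5°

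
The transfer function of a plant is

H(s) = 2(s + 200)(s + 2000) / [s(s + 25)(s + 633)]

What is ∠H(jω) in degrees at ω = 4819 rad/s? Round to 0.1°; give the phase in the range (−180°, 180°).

At s = jω = j4819:
zero (s+200): 200 + j4819 → |·| = √(200²+4819²) = √23262761 ≈ 4823.1, ∠ = arctan(4819/200) ≈ 87.62°
zero (s+2000): 2000 + j4819 → |·| = √(2000²+4819²) = √27222761 ≈ 5217.5, ∠ = arctan(4819/2000) ≈ 67.46°
pole (s+25): 25 + j4819 → |·| = √(25²+4819²) = √23223386 ≈ 4819.1, ∠ = arctan(4819/25) ≈ 89.70°
pole (s+633): 633 + j4819 → |·| = √(633²+4819²) = √23623450 ≈ 4860.4, ∠ = arctan(4819/633) ≈ 82.52°
pole at origin: |s| = 4819, ∠ = 90.00° (in denominator)
∠H = 155.08° − 262.22° = -107.14°

-107.1°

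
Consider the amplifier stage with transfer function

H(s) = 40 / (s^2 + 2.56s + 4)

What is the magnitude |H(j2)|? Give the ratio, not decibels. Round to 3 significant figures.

At s = jω = j2:
quadratic: (j2)² + 2.56·j2 + 4 = 0 + j5.12 → |·| ≈ 5.12, ∠ ≈ 90.00°
|H| = 40 / 5.12 ≈ 7.8125

7.81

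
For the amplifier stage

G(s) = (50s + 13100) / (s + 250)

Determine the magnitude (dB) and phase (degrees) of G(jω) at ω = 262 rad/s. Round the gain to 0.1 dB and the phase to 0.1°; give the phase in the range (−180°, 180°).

34.2 dB, -1.3°

Substitute s = j262:
Numerator: 50(j262) + 13100 = 13100 + j13100
Denominator: (j262) + 250 = 250 + j262
|N| = √(13100² + 13100²) ≈ 18526, ∠N ≈ 45.00°
|D| = √(250² + 262²) ≈ 362.14, ∠D ≈ 46.34°
|G| = 18526 / 362.14 ≈ 51.157
Gain = 20 log₁₀(51.157) ≈ 34.18 dB
∠G = 45.00° − 46.34° = -1.34°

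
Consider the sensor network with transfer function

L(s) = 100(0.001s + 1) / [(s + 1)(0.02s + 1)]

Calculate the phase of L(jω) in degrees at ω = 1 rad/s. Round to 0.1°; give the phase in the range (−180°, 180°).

-46.1°

At ω = 1 rad/s:
zero (1 + j1·0.001) = 1 + j0.001 → |·| ≈ 1, ∠ ≈ 0.06°
pole (1 + j1·1) = 1 + j1 → |·| ≈ 1.4142, ∠ ≈ 45.00°
pole (1 + j1·0.02) = 1 + j0.02 → |·| ≈ 1.0002, ∠ ≈ 1.15°
∠L = (0.06°) − (45.00° + 1.15°) = -46.09°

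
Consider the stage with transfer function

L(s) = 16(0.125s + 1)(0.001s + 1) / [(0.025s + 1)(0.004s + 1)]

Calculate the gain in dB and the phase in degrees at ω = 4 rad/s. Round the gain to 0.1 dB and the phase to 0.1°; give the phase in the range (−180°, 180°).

25.0 dB, 20.2°

At ω = 4 rad/s:
zero (1 + j4·0.125) = 1 + j0.5 → |·| ≈ 1.118, ∠ ≈ 26.57°
zero (1 + j4·0.001) = 1 + j0.004 → |·| ≈ 1, ∠ ≈ 0.23°
pole (1 + j4·0.025) = 1 + j0.1 → |·| ≈ 1.005, ∠ ≈ 5.71°
pole (1 + j4·0.004) = 1 + j0.016 → |·| ≈ 1.0001, ∠ ≈ 0.92°
|L| = 16 · 1.118 · 1 / (1.005 · 1.0001) ≈ 17.797
Gain = 20 log₁₀(17.797) ≈ 25.01 dB
∠L = (26.57° + 0.23°) − (5.71° + 0.92°) = 20.17°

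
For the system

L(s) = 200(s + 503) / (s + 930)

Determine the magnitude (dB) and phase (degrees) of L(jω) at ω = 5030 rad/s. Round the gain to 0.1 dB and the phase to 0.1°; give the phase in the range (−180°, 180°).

At s = jω = j5030:
zero (s+503): 503 + j5030 → |·| = √(503²+5030²) = √25553909 ≈ 5055.1, ∠ = arctan(5030/503) ≈ 84.29°
pole (s+930): 930 + j5030 → |·| = √(930²+5030²) = √26165800 ≈ 5115.3, ∠ = arctan(5030/930) ≈ 79.52°
|L| = 200 · 5055.1 / 5115.3 ≈ 197.65
Gain = 20 log₁₀(197.65) ≈ 45.92 dB
∠L = 84.29° − 79.52° = 4.77°

45.9 dB, 4.8°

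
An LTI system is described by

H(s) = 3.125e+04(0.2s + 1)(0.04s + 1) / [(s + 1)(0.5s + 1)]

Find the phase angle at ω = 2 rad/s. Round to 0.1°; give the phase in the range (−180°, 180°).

At ω = 2 rad/s:
zero (1 + j2·0.2) = 1 + j0.4 → |·| ≈ 1.077, ∠ ≈ 21.80°
zero (1 + j2·0.04) = 1 + j0.08 → |·| ≈ 1.0032, ∠ ≈ 4.57°
pole (1 + j2·1) = 1 + j2 → |·| ≈ 2.2361, ∠ ≈ 63.43°
pole (1 + j2·0.5) = 1 + j1 → |·| ≈ 1.4142, ∠ ≈ 45.00°
∠H = (21.80° + 4.57°) − (63.43° + 45.00°) = -82.06°

-82.1°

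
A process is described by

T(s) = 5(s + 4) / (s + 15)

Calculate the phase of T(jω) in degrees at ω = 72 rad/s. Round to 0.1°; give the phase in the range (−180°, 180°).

At s = jω = j72:
zero (s+4): 4 + j72 → |·| = √(4²+72²) = √5200 ≈ 72.111, ∠ = arctan(72/4) ≈ 86.82°
pole (s+15): 15 + j72 → |·| = √(15²+72²) = √5409 ≈ 73.546, ∠ = arctan(72/15) ≈ 78.23°
∠T = 86.82° − 78.23° = 8.59°

8.6°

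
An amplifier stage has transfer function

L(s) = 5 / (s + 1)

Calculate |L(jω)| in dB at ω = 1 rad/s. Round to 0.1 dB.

Substitute s = j1:
Numerator: 5 = 5 + j0
Denominator: (j1) + 1 = 1 + j1
|N| = √(5² + 0²) ≈ 5, ∠N ≈ 0.00°
|D| = √(1² + 1²) ≈ 1.4142, ∠D ≈ 45.00°
|L| = 5 / 1.4142 ≈ 3.5356
Gain = 20 log₁₀(3.5356) ≈ 10.97 dB

11.0 dB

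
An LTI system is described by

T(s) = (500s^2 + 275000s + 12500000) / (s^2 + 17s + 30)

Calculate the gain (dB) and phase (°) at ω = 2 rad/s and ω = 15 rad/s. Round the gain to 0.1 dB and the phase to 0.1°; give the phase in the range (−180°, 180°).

ω = 2: 109.3 dB, -50.1°; ω = 15: 92.2 dB, -109.0°

Substitute s = j2:
Numerator: 500(j2)^2 + 275000(j2) + 12500000 = 12498000 + j550000
Denominator: (j2)^2 + 17(j2) + 30 = 26 + j34
|N| = √(12498000² + 550000²) ≈ 1.251e+07, ∠N ≈ 2.52°
|D| = √(26² + 34²) ≈ 42.802, ∠D ≈ 52.59°
|T| = 1.251e+07 / 42.802 ≈ 2.9228e+05
Gain = 20 log₁₀(2.9228e+05) ≈ 109.32 dB
∠T = 2.52° − 52.59° = -50.07°

Substitute s = j15:
Numerator: 500(j15)^2 + 275000(j15) + 12500000 = 12387500 + j4125000
Denominator: (j15)^2 + 17(j15) + 30 = -195 + j255
|N| = √(12387500² + 4125000²) ≈ 1.3056e+07, ∠N ≈ 18.42°
|D| = √(195² + 255²) ≈ 321.01, ∠D ≈ 127.41°
|T| = 1.3056e+07 / 321.01 ≈ 40672
Gain = 20 log₁₀(40672) ≈ 92.19 dB
∠T = 18.42° − 127.41° = -108.99°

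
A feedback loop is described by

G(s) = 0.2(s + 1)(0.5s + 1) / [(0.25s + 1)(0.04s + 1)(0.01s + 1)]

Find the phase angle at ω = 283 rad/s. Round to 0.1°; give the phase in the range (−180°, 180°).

At ω = 283 rad/s:
zero (1 + j283·1) = 1 + j283 → |·| ≈ 283, ∠ ≈ 89.80°
zero (1 + j283·0.5) = 1 + j141.5 → |·| ≈ 141.5, ∠ ≈ 89.60°
pole (1 + j283·0.25) = 1 + j70.75 → |·| ≈ 70.757, ∠ ≈ 89.19°
pole (1 + j283·0.04) = 1 + j11.32 → |·| ≈ 11.364, ∠ ≈ 84.95°
pole (1 + j283·0.01) = 1 + j2.83 → |·| ≈ 3.0015, ∠ ≈ 70.54°
∠G = (89.80° + 89.60°) − (89.19° + 84.95° + 70.54°) = -65.28°

-65.3°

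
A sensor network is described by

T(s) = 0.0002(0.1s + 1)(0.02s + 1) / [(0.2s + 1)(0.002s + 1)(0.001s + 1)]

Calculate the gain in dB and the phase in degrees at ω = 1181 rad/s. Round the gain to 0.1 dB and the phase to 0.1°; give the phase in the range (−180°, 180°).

At ω = 1181 rad/s:
zero (1 + j1181·0.1) = 1 + j118.1 → |·| ≈ 118.1, ∠ ≈ 89.51°
zero (1 + j1181·0.02) = 1 + j23.62 → |·| ≈ 23.641, ∠ ≈ 87.58°
pole (1 + j1181·0.2) = 1 + j236.2 → |·| ≈ 236.2, ∠ ≈ 89.76°
pole (1 + j1181·0.002) = 1 + j2.362 → |·| ≈ 2.565, ∠ ≈ 67.05°
pole (1 + j1181·0.001) = 1 + j1.181 → |·| ≈ 1.5475, ∠ ≈ 49.74°
|T| = 0.0002 · 118.1 · 23.641 / (236.2 · 2.565 · 1.5475) ≈ 0.00059559
Gain = 20 log₁₀(0.00059559) ≈ -64.50 dB
∠T = (89.51° + 87.58°) − (89.76° + 67.05° + 49.74°) = -29.46°

-64.5 dB, -29.5°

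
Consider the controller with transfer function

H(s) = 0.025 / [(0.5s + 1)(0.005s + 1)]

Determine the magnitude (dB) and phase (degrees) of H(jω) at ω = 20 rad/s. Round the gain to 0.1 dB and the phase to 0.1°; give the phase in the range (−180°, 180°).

-52.1 dB, -90.0°

At ω = 20 rad/s:
pole (1 + j20·0.5) = 1 + j10 → |·| ≈ 10.05, ∠ ≈ 84.29°
pole (1 + j20·0.005) = 1 + j0.1 → |·| ≈ 1.005, ∠ ≈ 5.71°
|H| = 0.025 · 1 / (10.05 · 1.005) ≈ 0.0024752
Gain = 20 log₁₀(0.0024752) ≈ -52.13 dB
∠H = (0°) − (84.29° + 5.71°) = -90.00°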